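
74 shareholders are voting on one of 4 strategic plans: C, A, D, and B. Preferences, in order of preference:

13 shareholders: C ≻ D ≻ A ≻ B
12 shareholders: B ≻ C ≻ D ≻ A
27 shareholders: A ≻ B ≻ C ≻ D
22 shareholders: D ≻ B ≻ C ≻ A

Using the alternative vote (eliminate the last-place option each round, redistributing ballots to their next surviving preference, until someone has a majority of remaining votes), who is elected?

C

Round 1: C 13, A 27, D 22, B 12. Eliminate B.
Round 2: C 25, A 27, D 22. Eliminate D.
Round 3: C 47, A 27. C has a majority.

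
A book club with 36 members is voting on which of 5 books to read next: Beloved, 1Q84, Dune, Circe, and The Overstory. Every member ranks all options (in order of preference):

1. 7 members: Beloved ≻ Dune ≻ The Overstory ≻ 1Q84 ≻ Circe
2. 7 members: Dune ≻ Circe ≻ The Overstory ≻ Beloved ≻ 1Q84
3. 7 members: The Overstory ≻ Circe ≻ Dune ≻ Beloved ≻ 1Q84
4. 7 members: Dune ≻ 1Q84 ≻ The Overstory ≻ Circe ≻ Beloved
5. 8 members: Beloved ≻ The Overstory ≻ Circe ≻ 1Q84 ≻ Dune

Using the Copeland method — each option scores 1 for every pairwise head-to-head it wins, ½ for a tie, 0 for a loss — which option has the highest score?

Dune

Beloved: beats 1Q84; loses to Dune, Circe, and The Overstory → score 1.
1Q84: loses to Beloved, Dune, Circe, and The Overstory → score 0.
Dune: beats Beloved, 1Q84, Circe, and The Overstory → score 4.
Circe: beats Beloved and 1Q84; loses to Dune and The Overstory → score 2.
The Overstory: beats Beloved, 1Q84, and Circe; loses to Dune → score 3.
Dune has the best pairwise record.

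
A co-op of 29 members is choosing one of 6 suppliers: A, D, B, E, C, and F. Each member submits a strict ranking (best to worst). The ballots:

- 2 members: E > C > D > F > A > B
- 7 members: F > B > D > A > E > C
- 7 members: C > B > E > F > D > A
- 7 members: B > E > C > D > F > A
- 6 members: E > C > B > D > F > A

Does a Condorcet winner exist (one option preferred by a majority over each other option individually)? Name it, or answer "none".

none

Checking pairwise contests:
D beats A 29–0.
B beats D 27–2.
C beats B 15–14.
B beats E 21–8.
E beats C 22–7.
D beats F 15–14.
Every option loses at least one head-to-head, so there is no Condorcet winner.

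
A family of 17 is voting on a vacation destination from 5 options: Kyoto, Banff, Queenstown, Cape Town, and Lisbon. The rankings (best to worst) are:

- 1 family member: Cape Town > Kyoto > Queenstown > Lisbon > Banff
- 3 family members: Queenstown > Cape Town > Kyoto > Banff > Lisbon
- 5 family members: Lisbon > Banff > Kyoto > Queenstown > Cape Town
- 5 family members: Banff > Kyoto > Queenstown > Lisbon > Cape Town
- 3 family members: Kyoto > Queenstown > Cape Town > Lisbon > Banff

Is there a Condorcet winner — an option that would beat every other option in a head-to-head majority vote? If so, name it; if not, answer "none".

none

Checking pairwise contests:
Banff beats Kyoto 10–7.
Lisbon beats Banff 9–8.
Kyoto beats Queenstown 14–3.
Kyoto beats Cape Town 13–4.
Kyoto beats Lisbon 12–5.
Every option loses at least one head-to-head, so there is no Condorcet winner.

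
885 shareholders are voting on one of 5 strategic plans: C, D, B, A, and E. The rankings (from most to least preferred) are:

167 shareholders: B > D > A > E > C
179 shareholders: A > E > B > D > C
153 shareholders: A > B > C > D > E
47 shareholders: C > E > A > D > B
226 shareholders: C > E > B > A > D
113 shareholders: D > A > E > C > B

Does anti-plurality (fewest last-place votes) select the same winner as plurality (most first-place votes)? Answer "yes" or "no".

yes

Anti-plurality — last-place votes: C 346, D 226, B 160, A 0, E 153. Winner: A.
Plurality — first-place votes: C 273, D 113, B 167, A 332, E 0. Winner: A.
The two methods agree.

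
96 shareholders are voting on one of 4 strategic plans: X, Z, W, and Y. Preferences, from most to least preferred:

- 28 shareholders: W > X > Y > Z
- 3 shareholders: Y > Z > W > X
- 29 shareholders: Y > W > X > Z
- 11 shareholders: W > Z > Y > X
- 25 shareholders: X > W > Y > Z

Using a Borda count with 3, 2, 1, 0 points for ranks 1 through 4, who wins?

W

X: 28·2 + 3·0 + 29·1 + 11·0 + 25·3 = 160
Z: 28·0 + 3·2 + 29·0 + 11·2 + 25·0 = 28
W: 28·3 + 3·1 + 29·2 + 11·3 + 25·2 = 228
Y: 28·1 + 3·3 + 29·3 + 11·1 + 25·1 = 160
W has the highest Borda score (228).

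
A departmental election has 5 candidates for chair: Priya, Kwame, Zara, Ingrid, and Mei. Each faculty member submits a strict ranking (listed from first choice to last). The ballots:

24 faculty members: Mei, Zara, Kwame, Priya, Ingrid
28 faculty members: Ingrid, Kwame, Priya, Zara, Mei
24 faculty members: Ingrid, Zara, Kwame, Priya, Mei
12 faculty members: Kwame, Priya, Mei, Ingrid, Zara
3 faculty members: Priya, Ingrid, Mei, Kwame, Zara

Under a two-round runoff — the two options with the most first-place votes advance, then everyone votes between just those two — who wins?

Round 1 first-place votes: Priya 3, Kwame 12, Zara 0, Ingrid 52, Mei 24.
Ingrid and Mei advance.
Runoff: Ingrid is preferred to Mei by 55 voters; Mei by 36.
Ingrid wins the runoff.

Ingrid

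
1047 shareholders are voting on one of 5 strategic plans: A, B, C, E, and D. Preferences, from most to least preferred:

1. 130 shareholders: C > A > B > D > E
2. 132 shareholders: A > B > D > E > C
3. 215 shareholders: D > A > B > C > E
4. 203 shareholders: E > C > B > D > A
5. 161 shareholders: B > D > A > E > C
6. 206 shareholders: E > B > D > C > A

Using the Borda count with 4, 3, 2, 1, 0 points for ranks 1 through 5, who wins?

B

A: 130·3 + 132·4 + 215·3 + 203·0 + 161·2 + 206·0 = 1885
B: 130·2 + 132·3 + 215·2 + 203·2 + 161·4 + 206·3 = 2754
C: 130·4 + 132·0 + 215·1 + 203·3 + 161·0 + 206·1 = 1550
E: 130·0 + 132·1 + 215·0 + 203·4 + 161·1 + 206·4 = 1929
D: 130·1 + 132·2 + 215·4 + 203·1 + 161·3 + 206·2 = 2352
B has the highest Borda score (2754).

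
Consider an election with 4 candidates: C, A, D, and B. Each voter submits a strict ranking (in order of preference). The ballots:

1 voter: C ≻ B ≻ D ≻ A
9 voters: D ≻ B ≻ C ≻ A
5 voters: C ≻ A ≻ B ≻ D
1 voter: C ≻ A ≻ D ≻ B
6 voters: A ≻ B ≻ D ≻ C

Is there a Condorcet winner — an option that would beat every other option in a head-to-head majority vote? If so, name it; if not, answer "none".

Checking pairwise contests:
D beats C 15–7.
C beats A 16–6.
A beats D 12–10.
A beats B 12–10.
Every option loses at least one head-to-head, so there is no Condorcet winner.

none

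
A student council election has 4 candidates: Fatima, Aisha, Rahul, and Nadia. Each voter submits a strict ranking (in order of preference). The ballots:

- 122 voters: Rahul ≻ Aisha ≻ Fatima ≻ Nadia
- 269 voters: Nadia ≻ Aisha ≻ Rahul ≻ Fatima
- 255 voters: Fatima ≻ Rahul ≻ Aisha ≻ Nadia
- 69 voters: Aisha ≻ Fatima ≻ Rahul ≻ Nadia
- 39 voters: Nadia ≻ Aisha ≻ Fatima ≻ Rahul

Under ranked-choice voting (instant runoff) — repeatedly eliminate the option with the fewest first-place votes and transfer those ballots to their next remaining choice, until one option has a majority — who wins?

Fatima

Round 1: Fatima 255, Aisha 69, Rahul 122, Nadia 308. Eliminate Aisha.
Round 2: Fatima 324, Rahul 122, Nadia 308. Eliminate Rahul.
Round 3: Fatima 446, Nadia 308. Fatima has a majority.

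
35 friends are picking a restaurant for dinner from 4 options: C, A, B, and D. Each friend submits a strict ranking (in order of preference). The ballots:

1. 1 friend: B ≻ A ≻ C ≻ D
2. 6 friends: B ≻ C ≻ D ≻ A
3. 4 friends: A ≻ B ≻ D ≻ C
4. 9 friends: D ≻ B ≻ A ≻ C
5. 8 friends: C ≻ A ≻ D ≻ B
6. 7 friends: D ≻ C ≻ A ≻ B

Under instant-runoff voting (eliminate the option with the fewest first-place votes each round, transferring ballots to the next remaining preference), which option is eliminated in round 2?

Round 1: C 8, A 4, B 7, D 16. Eliminate A.
Round 2: C 8, B 11, D 16. Eliminate C.

C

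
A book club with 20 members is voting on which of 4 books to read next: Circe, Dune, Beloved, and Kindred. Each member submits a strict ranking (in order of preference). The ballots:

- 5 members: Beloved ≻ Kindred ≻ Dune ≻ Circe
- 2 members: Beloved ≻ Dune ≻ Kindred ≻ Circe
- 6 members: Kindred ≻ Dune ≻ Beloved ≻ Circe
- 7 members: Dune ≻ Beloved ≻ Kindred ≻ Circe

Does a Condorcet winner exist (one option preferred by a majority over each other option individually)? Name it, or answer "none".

Checking pairwise contests:
Dune beats Circe 20–0.
Kindred beats Dune 11–9.
Dune beats Beloved 13–7.
Beloved beats Kindred 14–6.
Every option loses at least one head-to-head, so there is no Condorcet winner.

none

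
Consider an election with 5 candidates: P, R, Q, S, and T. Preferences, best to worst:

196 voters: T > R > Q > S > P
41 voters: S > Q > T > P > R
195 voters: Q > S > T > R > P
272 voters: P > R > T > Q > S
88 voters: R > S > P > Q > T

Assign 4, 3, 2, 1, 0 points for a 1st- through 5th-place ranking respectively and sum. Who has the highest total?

R

P: 196·0 + 41·1 + 195·0 + 272·4 + 88·2 = 1305
R: 196·3 + 41·0 + 195·1 + 272·3 + 88·4 = 1951
Q: 196·2 + 41·3 + 195·4 + 272·1 + 88·1 = 1655
S: 196·1 + 41·4 + 195·3 + 272·0 + 88·3 = 1209
T: 196·4 + 41·2 + 195·2 + 272·2 + 88·0 = 1800
R has the highest Borda score (1951).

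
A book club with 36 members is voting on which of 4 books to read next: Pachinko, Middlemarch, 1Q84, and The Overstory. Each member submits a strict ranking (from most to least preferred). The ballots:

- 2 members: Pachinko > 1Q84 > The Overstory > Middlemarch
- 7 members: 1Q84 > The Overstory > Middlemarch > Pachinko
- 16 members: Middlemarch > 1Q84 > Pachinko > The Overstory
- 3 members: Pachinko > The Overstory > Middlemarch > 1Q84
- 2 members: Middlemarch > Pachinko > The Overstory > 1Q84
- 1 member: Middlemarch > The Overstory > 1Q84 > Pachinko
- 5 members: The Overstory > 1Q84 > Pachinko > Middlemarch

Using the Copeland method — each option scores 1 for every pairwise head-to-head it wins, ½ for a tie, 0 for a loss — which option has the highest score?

Middlemarch

Pachinko: beats The Overstory; loses to Middlemarch and 1Q84 → score 1.
Middlemarch: beats Pachinko, 1Q84, and The Overstory → score 3.
1Q84: beats Pachinko and The Overstory; loses to Middlemarch → score 2.
The Overstory: loses to Pachinko, Middlemarch, and 1Q84 → score 0.
Middlemarch has the best pairwise record.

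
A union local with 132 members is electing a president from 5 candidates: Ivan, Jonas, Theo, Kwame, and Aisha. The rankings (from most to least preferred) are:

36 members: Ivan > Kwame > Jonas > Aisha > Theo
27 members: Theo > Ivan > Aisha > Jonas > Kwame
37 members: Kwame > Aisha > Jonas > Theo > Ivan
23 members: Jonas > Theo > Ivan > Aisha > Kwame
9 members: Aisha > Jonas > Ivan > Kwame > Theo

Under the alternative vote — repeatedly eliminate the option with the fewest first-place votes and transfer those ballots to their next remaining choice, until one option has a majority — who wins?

Round 1: Ivan 36, Jonas 23, Theo 27, Kwame 37, Aisha 9. Eliminate Aisha.
Round 2: Ivan 36, Jonas 32, Theo 27, Kwame 37. Eliminate Theo.
Round 3: Ivan 63, Jonas 32, Kwame 37. Eliminate Jonas.
Round 4: Ivan 95, Kwame 37. Ivan has a majority.

Ivan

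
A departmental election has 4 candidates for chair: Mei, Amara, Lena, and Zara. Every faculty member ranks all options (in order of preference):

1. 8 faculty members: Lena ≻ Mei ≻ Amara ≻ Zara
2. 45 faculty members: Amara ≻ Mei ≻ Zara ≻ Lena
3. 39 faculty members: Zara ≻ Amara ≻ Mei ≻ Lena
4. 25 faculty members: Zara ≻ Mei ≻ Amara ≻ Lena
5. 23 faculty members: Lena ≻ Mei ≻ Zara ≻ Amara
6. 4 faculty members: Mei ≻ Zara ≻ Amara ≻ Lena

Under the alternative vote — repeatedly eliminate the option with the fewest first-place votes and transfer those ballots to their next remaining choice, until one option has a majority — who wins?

Zara

Round 1: Mei 4, Amara 45, Lena 31, Zara 64. Eliminate Mei.
Round 2: Amara 45, Lena 31, Zara 68. Eliminate Lena.
Round 3: Amara 53, Zara 91. Zara has a majority.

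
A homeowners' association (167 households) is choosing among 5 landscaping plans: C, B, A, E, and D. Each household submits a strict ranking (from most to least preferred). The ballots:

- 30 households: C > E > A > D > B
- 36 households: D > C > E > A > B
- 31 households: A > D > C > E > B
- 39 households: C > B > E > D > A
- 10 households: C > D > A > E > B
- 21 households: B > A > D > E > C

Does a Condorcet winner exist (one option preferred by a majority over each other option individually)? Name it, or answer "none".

D vs C: 88–79 for D.
D vs B: 107–60 for D.
D vs A: 85–82 for D.
D vs E: 98–69 for D.
D beats every other option head-to-head.

D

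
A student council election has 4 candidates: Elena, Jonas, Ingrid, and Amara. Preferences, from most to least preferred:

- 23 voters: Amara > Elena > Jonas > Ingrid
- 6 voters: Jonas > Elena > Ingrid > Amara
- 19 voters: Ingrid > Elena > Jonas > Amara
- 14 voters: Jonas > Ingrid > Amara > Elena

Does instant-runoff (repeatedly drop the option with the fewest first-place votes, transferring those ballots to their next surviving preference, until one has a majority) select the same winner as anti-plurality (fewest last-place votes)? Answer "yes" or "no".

yes

Instant-runoff — R1 Elena 0, Jonas 20, Ingrid 19, Amara 23 (Elena out); R2 Jonas 20, Ingrid 19, Amara 23 (Ingrid out); R3 Jonas 39, Amara 23 (Jonas winner). Winner: Jonas.
Anti-plurality — last-place votes: Elena 14, Jonas 0, Ingrid 23, Amara 25. Winner: Jonas.
The two methods agree.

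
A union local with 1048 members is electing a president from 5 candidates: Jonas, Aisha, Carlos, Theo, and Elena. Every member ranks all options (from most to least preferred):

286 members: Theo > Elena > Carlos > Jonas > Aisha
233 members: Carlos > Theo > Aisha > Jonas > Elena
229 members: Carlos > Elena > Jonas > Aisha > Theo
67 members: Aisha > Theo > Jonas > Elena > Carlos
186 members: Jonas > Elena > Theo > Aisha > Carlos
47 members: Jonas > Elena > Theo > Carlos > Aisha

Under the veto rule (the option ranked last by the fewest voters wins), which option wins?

Jonas

Last-place votes: Jonas 0, Aisha 333, Carlos 253, Theo 229, Elena 233.
Jonas is ranked last by the fewest voters, so Jonas wins.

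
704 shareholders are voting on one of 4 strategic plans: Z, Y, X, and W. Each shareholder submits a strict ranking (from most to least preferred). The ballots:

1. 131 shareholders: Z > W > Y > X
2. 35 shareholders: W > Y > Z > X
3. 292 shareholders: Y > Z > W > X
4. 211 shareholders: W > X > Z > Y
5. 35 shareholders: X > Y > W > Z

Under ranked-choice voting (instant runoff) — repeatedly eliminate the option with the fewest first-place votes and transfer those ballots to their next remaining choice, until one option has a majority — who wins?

W

Round 1: Z 131, Y 292, X 35, W 246. Eliminate X.
Round 2: Z 131, Y 327, W 246. Eliminate Z.
Round 3: Y 327, W 377. W has a majority.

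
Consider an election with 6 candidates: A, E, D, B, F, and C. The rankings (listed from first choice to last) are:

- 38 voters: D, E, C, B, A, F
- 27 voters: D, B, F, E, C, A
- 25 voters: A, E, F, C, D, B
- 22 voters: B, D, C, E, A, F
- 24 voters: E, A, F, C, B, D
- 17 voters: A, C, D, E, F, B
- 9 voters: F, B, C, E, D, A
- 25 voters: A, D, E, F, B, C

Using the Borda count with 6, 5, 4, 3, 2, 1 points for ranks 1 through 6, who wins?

A: 38·2 + 27·1 + 25·6 + 22·2 + 24·5 + 17·6 + 9·1 + 25·6 = 678
E: 38·5 + 27·3 + 25·5 + 22·3 + 24·6 + 17·3 + 9·3 + 25·4 = 784
D: 38·6 + 27·6 + 25·2 + 22·5 + 24·1 + 17·4 + 9·2 + 25·5 = 785
B: 38·3 + 27·5 + 25·1 + 22·6 + 24·2 + 17·1 + 9·5 + 25·2 = 566
F: 38·1 + 27·4 + 25·4 + 22·1 + 24·4 + 17·2 + 9·6 + 25·3 = 527
C: 38·4 + 27·2 + 25·3 + 22·4 + 24·3 + 17·5 + 9·4 + 25·1 = 587
D has the highest Borda score (785).

D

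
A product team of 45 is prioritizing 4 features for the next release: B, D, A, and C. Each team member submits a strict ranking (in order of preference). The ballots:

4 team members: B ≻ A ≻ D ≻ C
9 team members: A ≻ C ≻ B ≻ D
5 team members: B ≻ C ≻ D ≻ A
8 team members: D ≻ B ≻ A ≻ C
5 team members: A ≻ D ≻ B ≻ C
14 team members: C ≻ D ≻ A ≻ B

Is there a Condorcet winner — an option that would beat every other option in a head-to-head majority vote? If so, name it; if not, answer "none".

Checking pairwise contests:
D beats B 27–18.
C beats D 28–17.
D beats A 27–18.
A beats C 26–19.
Every option loses at least one head-to-head, so there is no Condorcet winner.

none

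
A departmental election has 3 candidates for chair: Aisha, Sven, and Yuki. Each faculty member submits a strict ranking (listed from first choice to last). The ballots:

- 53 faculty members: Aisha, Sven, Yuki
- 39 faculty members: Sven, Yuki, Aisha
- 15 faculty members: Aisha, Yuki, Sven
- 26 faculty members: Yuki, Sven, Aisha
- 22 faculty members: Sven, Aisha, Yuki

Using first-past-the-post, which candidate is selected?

Aisha

First-place votes: Aisha 68, Sven 61, Yuki 26.
Aisha has the most first-place votes.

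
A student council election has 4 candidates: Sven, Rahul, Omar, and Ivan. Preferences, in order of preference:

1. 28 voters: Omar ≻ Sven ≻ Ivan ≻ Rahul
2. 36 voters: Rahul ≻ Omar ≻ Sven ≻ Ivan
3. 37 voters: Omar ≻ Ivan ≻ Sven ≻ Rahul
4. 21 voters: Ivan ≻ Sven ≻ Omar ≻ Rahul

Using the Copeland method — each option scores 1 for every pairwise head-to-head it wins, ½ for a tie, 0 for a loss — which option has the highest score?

Omar

Sven: beats Rahul and Ivan; loses to Omar → score 2.
Rahul: loses to Sven, Omar, and Ivan → score 0.
Omar: beats Sven, Rahul, and Ivan → score 3.
Ivan: beats Rahul; loses to Sven and Omar → score 1.
Omar has the best pairwise record.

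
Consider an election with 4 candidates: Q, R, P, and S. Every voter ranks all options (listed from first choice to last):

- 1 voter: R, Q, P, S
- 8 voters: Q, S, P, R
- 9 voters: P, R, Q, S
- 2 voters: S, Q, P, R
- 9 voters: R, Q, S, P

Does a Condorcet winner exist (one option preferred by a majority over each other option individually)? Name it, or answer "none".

Checking pairwise contests:
R beats Q 19–10.
P beats R 19–10.
Q beats P 20–9.
Q beats S 27–2.
Every option loses at least one head-to-head, so there is no Condorcet winner.

none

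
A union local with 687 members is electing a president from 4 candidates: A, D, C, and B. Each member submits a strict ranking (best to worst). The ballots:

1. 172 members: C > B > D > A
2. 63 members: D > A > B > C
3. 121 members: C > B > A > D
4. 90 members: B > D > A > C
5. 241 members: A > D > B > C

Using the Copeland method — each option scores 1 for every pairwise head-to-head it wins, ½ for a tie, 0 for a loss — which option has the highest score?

B

A: beats D and C; loses to B → score 2.
D: beats C; loses to A and B → score 1.
C: loses to A, D, and B → score 0.
B: beats A, D, and C → score 3.
B has the best pairwise record.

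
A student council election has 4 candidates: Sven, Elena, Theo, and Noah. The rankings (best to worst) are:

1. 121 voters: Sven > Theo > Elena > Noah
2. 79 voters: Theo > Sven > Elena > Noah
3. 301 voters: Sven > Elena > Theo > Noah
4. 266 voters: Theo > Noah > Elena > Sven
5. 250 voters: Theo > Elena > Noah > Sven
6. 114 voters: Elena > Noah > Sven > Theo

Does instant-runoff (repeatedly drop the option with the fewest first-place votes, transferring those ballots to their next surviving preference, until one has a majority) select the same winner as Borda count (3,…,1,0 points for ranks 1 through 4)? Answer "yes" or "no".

Instant-runoff — R1 Sven 422, Elena 114, Theo 595, Noah 0 (Theo winner). Winner: Theo.
Borda — scores: Sven 1538, Elena 1910, Theo 2328, Noah 1010. Winner: Theo.
The two methods agree.

yes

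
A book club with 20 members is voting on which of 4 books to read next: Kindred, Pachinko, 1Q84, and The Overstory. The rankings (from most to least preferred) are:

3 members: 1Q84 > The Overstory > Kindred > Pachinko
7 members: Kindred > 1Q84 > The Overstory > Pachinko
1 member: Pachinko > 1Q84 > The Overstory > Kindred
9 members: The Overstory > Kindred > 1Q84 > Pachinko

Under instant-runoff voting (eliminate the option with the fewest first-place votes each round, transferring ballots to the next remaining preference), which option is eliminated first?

Pachinko

Round 1: Kindred 7, Pachinko 1, 1Q84 3, The Overstory 9. Eliminate Pachinko.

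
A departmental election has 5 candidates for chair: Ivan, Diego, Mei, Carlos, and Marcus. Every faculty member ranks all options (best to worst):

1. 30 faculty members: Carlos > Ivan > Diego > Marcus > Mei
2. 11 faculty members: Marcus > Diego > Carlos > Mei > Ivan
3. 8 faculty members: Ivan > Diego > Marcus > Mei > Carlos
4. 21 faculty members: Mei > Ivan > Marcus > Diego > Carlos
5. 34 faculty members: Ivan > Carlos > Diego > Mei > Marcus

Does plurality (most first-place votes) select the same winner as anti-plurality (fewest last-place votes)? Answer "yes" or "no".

no

Plurality — first-place votes: Ivan 42, Diego 0, Mei 21, Carlos 30, Marcus 11. Winner: Ivan.
Anti-plurality — last-place votes: Ivan 11, Diego 0, Mei 30, Carlos 29, Marcus 34. Winner: Diego.
The two methods disagree.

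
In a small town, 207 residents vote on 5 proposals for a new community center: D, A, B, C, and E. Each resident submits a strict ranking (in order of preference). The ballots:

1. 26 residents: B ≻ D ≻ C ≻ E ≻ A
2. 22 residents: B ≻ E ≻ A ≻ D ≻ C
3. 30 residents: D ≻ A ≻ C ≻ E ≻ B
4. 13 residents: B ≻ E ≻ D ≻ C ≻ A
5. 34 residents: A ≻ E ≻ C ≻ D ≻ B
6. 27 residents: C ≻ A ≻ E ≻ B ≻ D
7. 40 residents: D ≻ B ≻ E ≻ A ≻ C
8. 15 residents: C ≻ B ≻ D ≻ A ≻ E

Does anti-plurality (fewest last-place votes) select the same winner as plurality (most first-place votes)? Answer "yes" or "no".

Anti-plurality — last-place votes: D 27, A 39, B 64, C 62, E 15. Winner: E.
Plurality — first-place votes: D 70, A 34, B 61, C 42, E 0. Winner: D.
The two methods disagree.

no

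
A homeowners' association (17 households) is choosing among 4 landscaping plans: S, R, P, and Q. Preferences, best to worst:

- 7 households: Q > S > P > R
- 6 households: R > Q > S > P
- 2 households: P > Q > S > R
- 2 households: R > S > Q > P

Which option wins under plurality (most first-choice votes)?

R

First-place votes: S 0, R 8, P 2, Q 7.
R has the most first-place votes.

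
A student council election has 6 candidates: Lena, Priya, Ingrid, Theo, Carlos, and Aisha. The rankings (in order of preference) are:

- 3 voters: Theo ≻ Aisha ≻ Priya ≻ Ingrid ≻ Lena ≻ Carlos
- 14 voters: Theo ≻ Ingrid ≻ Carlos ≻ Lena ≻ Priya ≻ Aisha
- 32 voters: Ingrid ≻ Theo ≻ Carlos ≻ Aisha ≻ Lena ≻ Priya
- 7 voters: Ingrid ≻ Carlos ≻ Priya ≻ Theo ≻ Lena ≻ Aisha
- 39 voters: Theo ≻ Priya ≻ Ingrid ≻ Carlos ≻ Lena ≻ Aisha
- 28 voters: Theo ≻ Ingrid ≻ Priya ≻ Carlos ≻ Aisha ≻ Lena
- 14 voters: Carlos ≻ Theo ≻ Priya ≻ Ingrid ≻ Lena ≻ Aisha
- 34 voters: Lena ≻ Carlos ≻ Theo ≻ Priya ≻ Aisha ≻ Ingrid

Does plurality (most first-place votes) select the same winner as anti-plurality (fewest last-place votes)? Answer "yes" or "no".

Plurality — first-place votes: Lena 34, Priya 0, Ingrid 39, Theo 84, Carlos 14, Aisha 0. Winner: Theo.
Anti-plurality — last-place votes: Lena 28, Priya 32, Ingrid 34, Theo 0, Carlos 3, Aisha 74. Winner: Theo.
The two methods agree.

yes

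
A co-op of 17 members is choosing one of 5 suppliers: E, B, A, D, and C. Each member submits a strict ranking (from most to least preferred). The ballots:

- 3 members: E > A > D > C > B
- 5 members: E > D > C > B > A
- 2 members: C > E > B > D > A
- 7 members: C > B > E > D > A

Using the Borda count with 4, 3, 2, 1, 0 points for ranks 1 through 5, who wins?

E

E: 3·4 + 5·4 + 2·3 + 7·2 = 52
B: 3·0 + 5·1 + 2·2 + 7·3 = 30
A: 3·3 + 5·0 + 2·0 + 7·0 = 9
D: 3·2 + 5·3 + 2·1 + 7·1 = 30
C: 3·1 + 5·2 + 2·4 + 7·4 = 49
E has the highest Borda score (52).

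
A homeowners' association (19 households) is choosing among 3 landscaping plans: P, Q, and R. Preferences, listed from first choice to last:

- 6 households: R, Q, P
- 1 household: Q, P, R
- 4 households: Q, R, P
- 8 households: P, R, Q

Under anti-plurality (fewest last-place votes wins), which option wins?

R

Last-place votes: P 10, Q 8, R 1.
R is ranked last by the fewest voters, so R wins.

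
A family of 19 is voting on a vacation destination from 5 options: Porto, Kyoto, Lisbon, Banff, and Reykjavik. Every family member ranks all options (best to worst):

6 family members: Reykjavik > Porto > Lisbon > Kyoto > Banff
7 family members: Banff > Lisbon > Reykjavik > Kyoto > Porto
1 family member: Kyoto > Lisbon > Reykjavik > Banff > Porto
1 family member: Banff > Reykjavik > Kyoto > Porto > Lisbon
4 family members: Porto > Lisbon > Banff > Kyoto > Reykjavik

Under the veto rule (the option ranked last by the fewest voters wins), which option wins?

Last-place votes: Porto 8, Kyoto 0, Lisbon 1, Banff 6, Reykjavik 4.
Kyoto is ranked last by the fewest voters, so Kyoto wins.

Kyoto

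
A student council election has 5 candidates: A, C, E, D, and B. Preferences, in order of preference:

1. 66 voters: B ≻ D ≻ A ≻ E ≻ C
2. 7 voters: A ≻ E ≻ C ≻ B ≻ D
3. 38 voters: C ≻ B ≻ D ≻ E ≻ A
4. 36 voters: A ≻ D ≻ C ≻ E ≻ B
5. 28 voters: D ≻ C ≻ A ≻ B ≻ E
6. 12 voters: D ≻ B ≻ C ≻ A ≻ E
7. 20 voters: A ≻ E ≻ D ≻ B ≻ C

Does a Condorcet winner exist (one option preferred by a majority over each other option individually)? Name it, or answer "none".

Checking pairwise contests:
D beats A 144–63.
A beats C 129–78.
A beats E 169–38.
B beats D 111–96.
C beats B 109–98.
Every option loses at least one head-to-head, so there is no Condorcet winner.

none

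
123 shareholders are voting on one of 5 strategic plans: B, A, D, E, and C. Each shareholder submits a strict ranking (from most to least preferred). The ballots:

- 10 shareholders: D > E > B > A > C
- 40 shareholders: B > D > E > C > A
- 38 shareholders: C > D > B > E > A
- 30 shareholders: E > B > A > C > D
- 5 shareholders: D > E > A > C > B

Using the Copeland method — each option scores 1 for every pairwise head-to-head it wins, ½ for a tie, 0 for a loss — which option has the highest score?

B: beats A, D, E, and C → score 4.
A: loses to B, D, E, and C → score 0.
D: beats A and E; loses to B and C → score 2.
E: beats A and C; loses to B and D → score 2.
C: beats A and D; loses to B and E → score 2.
B has the best pairwise record.

B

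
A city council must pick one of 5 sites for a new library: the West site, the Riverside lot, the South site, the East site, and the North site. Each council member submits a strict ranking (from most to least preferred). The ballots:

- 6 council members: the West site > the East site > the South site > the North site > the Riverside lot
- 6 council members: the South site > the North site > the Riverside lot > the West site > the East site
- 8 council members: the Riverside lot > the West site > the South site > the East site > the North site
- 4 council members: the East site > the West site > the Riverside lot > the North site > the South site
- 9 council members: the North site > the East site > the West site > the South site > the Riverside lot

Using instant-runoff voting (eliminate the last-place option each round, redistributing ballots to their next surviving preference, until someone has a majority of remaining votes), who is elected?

the West site

Round 1: the West site 6, the Riverside lot 8, the South site 6, the East site 4, the North site 9. Eliminate the East site.
Round 2: the West site 10, the Riverside lot 8, the South site 6, the North site 9. Eliminate the South site.
Round 3: the West site 10, the Riverside lot 8, the North site 15. Eliminate the Riverside lot.
Round 4: the West site 18, the North site 15. The West site has a majority.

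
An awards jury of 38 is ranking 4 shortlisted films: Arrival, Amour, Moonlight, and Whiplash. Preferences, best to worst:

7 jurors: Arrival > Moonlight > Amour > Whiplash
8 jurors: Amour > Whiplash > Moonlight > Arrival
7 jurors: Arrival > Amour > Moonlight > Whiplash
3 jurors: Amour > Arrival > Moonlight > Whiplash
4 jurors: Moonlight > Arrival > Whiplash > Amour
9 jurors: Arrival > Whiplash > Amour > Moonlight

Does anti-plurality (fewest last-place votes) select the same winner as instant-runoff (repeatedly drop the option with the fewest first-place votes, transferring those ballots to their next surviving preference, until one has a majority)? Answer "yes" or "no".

Anti-plurality — last-place votes: Arrival 8, Amour 4, Moonlight 9, Whiplash 17. Winner: Amour.
Instant-runoff — R1 Arrival 23, Amour 11, Moonlight 4, Whiplash 0 (Arrival winner). Winner: Arrival.
The two methods disagree.

no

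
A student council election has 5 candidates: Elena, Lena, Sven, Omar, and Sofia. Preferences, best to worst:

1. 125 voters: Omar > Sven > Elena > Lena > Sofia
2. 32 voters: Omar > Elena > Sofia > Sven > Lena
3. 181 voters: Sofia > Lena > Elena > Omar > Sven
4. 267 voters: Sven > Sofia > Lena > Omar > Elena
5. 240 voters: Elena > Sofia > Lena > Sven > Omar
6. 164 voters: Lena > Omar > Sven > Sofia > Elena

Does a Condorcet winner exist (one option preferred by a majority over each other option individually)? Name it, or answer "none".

Checking pairwise contests:
Lena beats Elena 612–397.
Sofia beats Lena 720–289.
Lena beats Sven 585–424.
Lena beats Omar 852–157.
Sven beats Sofia 556–453.
Every option loses at least one head-to-head, so there is no Condorcet winner.

none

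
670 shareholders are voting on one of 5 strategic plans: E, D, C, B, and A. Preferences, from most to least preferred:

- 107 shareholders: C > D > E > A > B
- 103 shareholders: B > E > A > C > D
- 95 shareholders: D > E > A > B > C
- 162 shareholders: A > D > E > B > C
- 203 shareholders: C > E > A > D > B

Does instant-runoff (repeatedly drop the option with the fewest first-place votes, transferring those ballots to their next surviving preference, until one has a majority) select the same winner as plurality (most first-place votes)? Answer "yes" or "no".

Instant-runoff — R1 E 0, D 95, C 310, B 103, A 162 (E out); R2 D 95, C 310, B 103, A 162 (D out); R3 C 310, B 103, A 257 (B out); R4 C 310, A 360 (A winner). Winner: A.
Plurality — first-place votes: E 0, D 95, C 310, B 103, A 162. Winner: C.
The two methods disagree.

no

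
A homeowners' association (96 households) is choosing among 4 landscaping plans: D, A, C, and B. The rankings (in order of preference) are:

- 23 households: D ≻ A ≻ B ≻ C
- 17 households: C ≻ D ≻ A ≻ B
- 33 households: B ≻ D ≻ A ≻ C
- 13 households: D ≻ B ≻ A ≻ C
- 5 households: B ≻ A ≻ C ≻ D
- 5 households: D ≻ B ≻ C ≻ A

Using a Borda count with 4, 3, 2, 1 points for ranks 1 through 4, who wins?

D

D: 23·4 + 17·3 + 33·3 + 13·4 + 5·1 + 5·4 = 319
A: 23·3 + 17·2 + 33·2 + 13·2 + 5·3 + 5·1 = 215
C: 23·1 + 17·4 + 33·1 + 13·1 + 5·2 + 5·2 = 157
B: 23·2 + 17·1 + 33·4 + 13·3 + 5·4 + 5·3 = 269
D has the highest Borda score (319).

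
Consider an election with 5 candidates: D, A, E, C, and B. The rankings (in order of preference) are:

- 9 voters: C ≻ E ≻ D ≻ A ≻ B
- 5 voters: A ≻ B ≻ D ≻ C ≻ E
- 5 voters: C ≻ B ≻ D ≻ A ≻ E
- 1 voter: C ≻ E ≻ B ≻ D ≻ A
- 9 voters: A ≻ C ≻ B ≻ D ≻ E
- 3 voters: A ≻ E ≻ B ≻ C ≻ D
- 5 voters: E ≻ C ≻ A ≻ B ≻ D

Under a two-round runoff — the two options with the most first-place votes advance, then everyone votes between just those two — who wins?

Round 1 first-place votes: D 0, A 17, E 5, C 15, B 0.
A and C advance.
Runoff: A is preferred to C by 17 voters; C by 20.
C wins the runoff.

C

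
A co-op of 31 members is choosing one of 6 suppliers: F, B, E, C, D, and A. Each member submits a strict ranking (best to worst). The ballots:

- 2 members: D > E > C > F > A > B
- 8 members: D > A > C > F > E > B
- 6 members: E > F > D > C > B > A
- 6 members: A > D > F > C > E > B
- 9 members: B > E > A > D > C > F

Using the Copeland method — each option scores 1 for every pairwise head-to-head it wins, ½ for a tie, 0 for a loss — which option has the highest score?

F: beats B; loses to E, C, D, and A → score 1.
B: loses to F, E, C, D, and A → score 0.
E: beats F, B, C, and A; loses to D → score 4.
C: beats F and B; loses to E, D, and A → score 2.
D: beats F, B, E, C, and A → score 5.
A: beats F, B, and C; loses to E and D → score 3.
D has the best pairwise record.

D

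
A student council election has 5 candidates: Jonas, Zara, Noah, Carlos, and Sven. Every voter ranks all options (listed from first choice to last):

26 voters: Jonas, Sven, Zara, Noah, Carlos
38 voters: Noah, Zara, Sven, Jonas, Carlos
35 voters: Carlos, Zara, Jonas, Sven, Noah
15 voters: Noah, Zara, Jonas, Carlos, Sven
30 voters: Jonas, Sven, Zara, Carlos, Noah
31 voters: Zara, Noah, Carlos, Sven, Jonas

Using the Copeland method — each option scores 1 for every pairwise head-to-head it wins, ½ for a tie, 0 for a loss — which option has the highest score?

Zara

Jonas: beats Noah, Carlos, and Sven; loses to Zara → score 3.
Zara: beats Jonas, Noah, Carlos, and Sven → score 4.
Noah: beats Carlos; loses to Jonas, Zara, and Sven → score 1.
Carlos: loses to Jonas, Zara, Noah, and Sven → score 0.
Sven: beats Noah and Carlos; loses to Jonas and Zara → score 2.
Zara has the best pairwise record.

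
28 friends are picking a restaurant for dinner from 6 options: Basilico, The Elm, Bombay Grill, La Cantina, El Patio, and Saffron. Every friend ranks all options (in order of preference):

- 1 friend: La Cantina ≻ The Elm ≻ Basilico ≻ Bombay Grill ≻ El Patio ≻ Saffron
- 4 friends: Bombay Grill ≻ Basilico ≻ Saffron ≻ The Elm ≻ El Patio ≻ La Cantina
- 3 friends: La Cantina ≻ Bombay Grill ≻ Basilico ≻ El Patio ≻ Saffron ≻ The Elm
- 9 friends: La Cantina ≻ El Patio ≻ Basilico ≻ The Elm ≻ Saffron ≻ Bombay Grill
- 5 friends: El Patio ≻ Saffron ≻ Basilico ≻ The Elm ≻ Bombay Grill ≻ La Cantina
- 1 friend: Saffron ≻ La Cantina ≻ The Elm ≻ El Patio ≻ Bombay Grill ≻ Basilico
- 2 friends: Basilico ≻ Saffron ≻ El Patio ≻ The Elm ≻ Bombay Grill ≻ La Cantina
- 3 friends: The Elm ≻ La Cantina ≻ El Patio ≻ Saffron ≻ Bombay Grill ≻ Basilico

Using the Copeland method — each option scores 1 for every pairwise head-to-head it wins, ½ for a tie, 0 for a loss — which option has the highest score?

Basilico: beats The Elm, Bombay Grill, and Saffron; loses to La Cantina and El Patio → score 3.
The Elm: beats Bombay Grill; ties La Cantina; loses to Basilico, El Patio, and Saffron → score 1.5.
Bombay Grill: loses to Basilico, The Elm, La Cantina, El Patio, and Saffron → score 0.
La Cantina: beats Basilico, Bombay Grill, El Patio, and Saffron; ties The Elm → score 4.5.
El Patio: beats Basilico, The Elm, Bombay Grill, and Saffron; loses to La Cantina → score 4.
Saffron: beats The Elm and Bombay Grill; loses to Basilico, La Cantina, and El Patio → score 2.
La Cantina has the best pairwise record.

La Cantina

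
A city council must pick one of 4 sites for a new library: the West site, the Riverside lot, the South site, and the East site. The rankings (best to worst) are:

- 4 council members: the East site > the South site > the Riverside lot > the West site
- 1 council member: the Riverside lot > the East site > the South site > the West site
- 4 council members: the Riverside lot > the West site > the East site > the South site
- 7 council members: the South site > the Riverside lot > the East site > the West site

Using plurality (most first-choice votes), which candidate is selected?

the South site

First-place votes: the West site 0, the Riverside lot 5, the South site 7, the East site 4.
the South site has the most first-place votes.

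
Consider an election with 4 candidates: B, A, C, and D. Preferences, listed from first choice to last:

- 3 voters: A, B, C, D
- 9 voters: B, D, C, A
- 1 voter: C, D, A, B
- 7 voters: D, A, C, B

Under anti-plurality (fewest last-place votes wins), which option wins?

C

Last-place votes: B 8, A 9, C 0, D 3.
C is ranked last by the fewest voters, so C wins.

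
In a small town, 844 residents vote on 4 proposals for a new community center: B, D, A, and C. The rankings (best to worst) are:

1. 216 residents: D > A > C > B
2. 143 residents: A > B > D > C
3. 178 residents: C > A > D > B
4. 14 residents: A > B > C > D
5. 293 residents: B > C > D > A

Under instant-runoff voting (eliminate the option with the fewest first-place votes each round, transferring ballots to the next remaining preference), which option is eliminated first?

A

Round 1: B 293, D 216, A 157, C 178. Eliminate A.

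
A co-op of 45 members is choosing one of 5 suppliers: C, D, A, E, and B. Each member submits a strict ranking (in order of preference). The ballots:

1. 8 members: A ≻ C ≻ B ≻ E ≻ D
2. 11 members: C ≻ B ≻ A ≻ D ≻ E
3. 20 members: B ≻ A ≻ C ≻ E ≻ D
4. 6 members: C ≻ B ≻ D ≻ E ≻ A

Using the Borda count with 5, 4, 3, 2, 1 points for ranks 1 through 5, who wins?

C: 8·4 + 11·5 + 20·3 + 6·5 = 177
D: 8·1 + 11·2 + 20·1 + 6·3 = 68
A: 8·5 + 11·3 + 20·4 + 6·1 = 159
E: 8·2 + 11·1 + 20·2 + 6·2 = 79
B: 8·3 + 11·4 + 20·5 + 6·4 = 192
B has the highest Borda score (192).

B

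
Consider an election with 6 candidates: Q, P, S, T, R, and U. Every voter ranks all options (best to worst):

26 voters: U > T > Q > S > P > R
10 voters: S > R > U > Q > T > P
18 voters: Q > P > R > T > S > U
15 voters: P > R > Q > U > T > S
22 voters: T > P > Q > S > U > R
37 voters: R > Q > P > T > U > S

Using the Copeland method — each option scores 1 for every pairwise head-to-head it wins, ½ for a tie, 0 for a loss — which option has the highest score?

Q

Q: beats P, S, T, R, and U → score 5.
P: beats S, T, R, and U; loses to Q → score 4.
S: loses to Q, P, T, R, and U → score 0.
T: beats S and U; loses to Q, P, and R → score 2.
R: beats S, T, and U; loses to Q and P → score 3.
U: beats S; loses to Q, P, T, and R → score 1.
Q has the best pairwise record.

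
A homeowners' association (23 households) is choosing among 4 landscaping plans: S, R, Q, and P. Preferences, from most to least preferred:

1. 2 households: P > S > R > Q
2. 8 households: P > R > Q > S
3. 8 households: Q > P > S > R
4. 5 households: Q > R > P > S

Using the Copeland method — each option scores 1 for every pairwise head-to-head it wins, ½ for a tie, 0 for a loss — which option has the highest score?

S: loses to R, Q, and P → score 0.
R: beats S; loses to Q and P → score 1.
Q: beats S, R, and P → score 3.
P: beats S and R; loses to Q → score 2.
Q has the best pairwise record.

Q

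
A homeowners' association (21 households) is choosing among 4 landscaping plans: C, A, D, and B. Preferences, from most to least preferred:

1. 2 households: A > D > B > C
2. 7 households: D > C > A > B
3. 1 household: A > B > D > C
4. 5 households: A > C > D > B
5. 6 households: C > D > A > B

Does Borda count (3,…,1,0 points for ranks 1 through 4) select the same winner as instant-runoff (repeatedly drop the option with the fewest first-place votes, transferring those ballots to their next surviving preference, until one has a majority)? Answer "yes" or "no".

Borda — scores: C 42, A 37, D 43, B 4. Winner: D.
Instant-runoff — R1 C 6, A 8, D 7, B 0 (B out); R2 C 6, A 8, D 7 (C out); R3 A 8, D 13 (D winner). Winner: D.
The two methods agree.

yes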